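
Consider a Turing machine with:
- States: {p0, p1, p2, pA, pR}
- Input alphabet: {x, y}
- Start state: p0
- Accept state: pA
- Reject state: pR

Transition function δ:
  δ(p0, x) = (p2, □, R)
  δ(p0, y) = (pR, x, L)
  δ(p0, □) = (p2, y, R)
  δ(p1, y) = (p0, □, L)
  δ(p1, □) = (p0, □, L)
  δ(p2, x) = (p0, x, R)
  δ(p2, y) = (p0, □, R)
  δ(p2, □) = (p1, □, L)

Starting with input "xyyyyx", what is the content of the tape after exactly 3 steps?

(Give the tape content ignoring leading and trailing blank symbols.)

Execution trace:
Initial: [p0]xyyyyx
Step 1: δ(p0, x) = (p2, □, R) → □[p2]yyyyx
Step 2: δ(p2, y) = (p0, □, R) → □□[p0]yyyx
Step 3: δ(p0, y) = (pR, x, L) → □[pR]□xyyx

The machine reaches the reject state pR and halts.

After 3 steps, the tape (ignoring leading/trailing blanks) is: xyyx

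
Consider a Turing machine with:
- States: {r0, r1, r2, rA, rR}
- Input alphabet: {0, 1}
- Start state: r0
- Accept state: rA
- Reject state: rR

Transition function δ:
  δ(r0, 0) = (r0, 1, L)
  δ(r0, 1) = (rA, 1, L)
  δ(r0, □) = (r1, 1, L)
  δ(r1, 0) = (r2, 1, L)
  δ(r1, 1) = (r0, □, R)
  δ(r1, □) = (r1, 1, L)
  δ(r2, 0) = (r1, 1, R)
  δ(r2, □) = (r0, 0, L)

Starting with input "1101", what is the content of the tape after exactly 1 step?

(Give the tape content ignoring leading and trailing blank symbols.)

Execution trace:
Initial: [r0]1101
Step 1: δ(r0, 1) = (rA, 1, L) → [rA]□1101

The machine reaches the accept state rA and halts.

After 1 step, the tape (ignoring leading/trailing blanks) is: 1101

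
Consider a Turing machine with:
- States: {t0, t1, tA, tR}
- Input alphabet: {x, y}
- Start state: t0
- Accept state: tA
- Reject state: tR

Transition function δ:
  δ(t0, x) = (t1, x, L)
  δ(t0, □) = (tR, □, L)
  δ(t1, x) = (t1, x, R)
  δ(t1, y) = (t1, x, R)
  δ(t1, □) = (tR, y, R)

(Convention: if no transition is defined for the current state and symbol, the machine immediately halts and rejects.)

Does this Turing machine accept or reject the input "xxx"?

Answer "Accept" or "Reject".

Execution trace:
Initial: [t0]xxx
Step 1: δ(t0, x) = (t1, x, L) → [t1]□xxx
Step 2: δ(t1, □) = (tR, y, R) → y[tR]xxx

The machine reaches the reject state tR and halts.

Answer: Reject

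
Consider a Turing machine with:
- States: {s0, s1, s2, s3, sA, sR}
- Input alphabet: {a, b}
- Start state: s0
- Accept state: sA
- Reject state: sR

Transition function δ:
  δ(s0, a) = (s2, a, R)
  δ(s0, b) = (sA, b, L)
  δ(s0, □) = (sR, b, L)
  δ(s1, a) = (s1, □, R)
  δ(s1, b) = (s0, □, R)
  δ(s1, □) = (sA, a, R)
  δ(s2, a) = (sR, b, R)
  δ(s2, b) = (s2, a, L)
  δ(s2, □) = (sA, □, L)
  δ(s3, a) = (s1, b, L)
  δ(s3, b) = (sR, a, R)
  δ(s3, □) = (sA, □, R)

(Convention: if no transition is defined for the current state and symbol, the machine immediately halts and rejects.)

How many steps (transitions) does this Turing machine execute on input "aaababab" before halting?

Execution trace:
Initial: [s0]aaababab
Step 1: δ(s0, a) = (s2, a, R) → a[s2]aababab
Step 2: δ(s2, a) = (sR, b, R) → ab[sR]ababab

The machine reaches the reject state sR and halts.

The machine executed 2 steps before halting.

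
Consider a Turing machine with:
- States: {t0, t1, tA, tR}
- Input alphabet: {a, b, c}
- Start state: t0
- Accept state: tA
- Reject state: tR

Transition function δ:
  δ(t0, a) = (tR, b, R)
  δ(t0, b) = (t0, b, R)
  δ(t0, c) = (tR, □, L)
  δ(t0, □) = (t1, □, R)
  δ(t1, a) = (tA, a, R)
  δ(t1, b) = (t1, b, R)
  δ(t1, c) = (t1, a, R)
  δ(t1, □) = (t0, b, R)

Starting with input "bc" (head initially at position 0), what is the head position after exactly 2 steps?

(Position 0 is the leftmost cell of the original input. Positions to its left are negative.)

Execution trace (head position shown):
Step 0: [t0]bc  (head at position 0)
Step 1: move right → b[t0]c  (head at position 1)
Step 2: move left → [tR]b□  (head at position 0)

After 2 steps, the head is at position 0.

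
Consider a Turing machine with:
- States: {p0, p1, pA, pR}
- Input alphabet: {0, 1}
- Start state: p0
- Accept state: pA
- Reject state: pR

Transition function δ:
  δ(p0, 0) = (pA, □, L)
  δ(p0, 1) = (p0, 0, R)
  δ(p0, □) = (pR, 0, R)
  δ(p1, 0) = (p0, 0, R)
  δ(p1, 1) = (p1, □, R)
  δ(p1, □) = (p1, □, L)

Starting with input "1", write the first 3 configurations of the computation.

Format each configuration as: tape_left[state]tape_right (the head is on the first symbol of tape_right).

Transitions applied:
Step 1: δ(p0, 1) = (p0, 0, R)
Step 2: δ(p0, □) = (pR, 0, R)

The first 3 configurations are:
[p0]1 ⊢ 0[p0]□ ⊢ 00[pR]□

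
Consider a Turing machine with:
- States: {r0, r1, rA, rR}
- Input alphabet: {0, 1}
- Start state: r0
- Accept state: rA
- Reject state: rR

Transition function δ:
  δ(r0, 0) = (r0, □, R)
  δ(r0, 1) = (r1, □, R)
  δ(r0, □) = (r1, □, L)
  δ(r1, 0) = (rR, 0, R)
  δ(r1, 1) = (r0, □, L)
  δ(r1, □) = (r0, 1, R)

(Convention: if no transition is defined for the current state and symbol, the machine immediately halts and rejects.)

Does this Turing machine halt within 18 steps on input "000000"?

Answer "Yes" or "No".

Execution trace:
Initial: [r0]000000
Step 1: δ(r0, 0) = (r0, □, R) → □[r0]00000
Step 2: δ(r0, 0) = (r0, □, R) → □□[r0]0000
Step 3: δ(r0, 0) = (r0, □, R) → □□□[r0]000
Step 4: δ(r0, 0) = (r0, □, R) → □□□□[r0]00
Step 5: δ(r0, 0) = (r0, □, R) → □□□□□[r0]0
Step 6: δ(r0, 0) = (r0, □, R) → □□□□□□[r0]□
Step 7: δ(r0, □) = (r1, □, L) → □□□□□[r1]□□
Step 8: δ(r1, □) = (r0, 1, R) → □□□□□1[r0]□
Step 9: δ(r0, □) = (r1, □, L) → □□□□□[r1]1□
Step 10: δ(r1, 1) = (r0, □, L) → □□□□[r0]□□□
Step 11: δ(r0, □) = (r1, □, L) → □□□[r1]□□□□
Step 12: δ(r1, □) = (r0, 1, R) → □□□1[r0]□□□
Step 13: δ(r0, □) = (r1, □, L) → □□□[r1]1□□□
Step 14: δ(r1, 1) = (r0, □, L) → □□[r0]□□□□□
Step 15: δ(r0, □) = (r1, □, L) → □[r1]□□□□□□
Step 16: δ(r1, □) = (r0, 1, R) → □1[r0]□□□□□
Step 17: δ(r0, □) = (r1, □, L) → □[r1]1□□□□□
Step 18: δ(r1, 1) = (r0, □, L) → [r0]□□□□□□□

The machine has not reached a halting state after 18 steps.
The machine did not halt within the 18-step bound.

Answer: No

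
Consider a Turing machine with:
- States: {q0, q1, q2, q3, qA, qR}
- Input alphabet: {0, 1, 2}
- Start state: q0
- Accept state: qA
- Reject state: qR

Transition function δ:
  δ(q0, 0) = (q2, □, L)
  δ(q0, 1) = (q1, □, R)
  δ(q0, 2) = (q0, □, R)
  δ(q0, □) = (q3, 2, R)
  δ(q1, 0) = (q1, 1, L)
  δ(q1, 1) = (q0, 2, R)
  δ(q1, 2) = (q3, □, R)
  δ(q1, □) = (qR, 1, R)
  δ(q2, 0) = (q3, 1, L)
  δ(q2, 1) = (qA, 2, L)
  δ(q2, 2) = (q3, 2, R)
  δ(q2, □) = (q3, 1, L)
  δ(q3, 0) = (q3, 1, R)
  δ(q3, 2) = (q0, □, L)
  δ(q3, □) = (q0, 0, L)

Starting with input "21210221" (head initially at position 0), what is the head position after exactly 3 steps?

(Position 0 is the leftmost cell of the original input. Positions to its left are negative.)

Execution trace (head position shown):
Step 0: [q0]21210221  (head at position 0)
Step 1: move right → □[q0]1210221  (head at position 1)
Step 2: move right → □□[q1]210221  (head at position 2)
Step 3: move right → □□□[q3]10221  (head at position 3)

After 3 steps, the head is at position 3.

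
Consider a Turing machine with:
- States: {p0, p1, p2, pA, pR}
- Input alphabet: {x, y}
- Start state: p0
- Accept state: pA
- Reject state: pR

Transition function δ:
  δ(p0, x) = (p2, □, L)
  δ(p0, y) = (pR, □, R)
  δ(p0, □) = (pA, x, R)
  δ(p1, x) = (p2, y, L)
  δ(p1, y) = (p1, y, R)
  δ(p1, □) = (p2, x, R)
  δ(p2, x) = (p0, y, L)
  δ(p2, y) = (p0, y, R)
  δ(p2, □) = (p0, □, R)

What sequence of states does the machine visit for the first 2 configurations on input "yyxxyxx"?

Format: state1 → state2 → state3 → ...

Execution trace:
Initial: [p0]yyxxyxx
Step 1: δ(p0, y) = (pR, □, R) → □[pR]yxxyxx

The machine reaches the reject state pR and halts.

State sequence: p0 → pR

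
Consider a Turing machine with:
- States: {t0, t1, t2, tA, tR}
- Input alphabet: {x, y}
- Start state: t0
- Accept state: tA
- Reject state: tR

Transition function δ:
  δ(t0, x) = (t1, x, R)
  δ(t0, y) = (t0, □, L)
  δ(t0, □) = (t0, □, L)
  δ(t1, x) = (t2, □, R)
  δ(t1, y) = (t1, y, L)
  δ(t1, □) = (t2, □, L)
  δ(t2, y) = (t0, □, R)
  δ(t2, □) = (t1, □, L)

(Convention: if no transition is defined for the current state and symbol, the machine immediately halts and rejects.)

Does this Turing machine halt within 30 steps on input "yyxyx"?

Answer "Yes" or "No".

Execution trace:
Initial: [t0]yyxyx
Step 1: δ(t0, y) = (t0, □, L) → [t0]□□yxyx
Step 2: δ(t0, □) = (t0, □, L) → [t0]□□□yxyx
Step 3: δ(t0, □) = (t0, □, L) → [t0]□□□□yxyx
Step 4: δ(t0, □) = (t0, □, L) → [t0]□□□□□yxyx
Step 5: δ(t0, □) = (t0, □, L) → [t0]□□□□□□yxyx
Step 6: δ(t0, □) = (t0, □, L) → [t0]□□□□□□□yxyx
Step 7: δ(t0, □) = (t0, □, L) → [t0]□□□□□□□□yxyx
Step 8: δ(t0, □) = (t0, □, L) → [t0]□□□□□□□□□yxyx
Step 9: δ(t0, □) = (t0, □, L) → [t0]□□□□□□□□□□yxyx
Step 10: δ(t0, □) = (t0, □, L) → [t0]□□□□□□□□□□□yxyx
Step 11: δ(t0, □) = (t0, □, L) → [t0]□□□□□□□□□□□□yxyx
Step 12: δ(t0, □) = (t0, □, L) → [t0]□□□□□□□□□□□□□yxyx
Step 13: δ(t0, □) = (t0, □, L) → [t0]□□□□□□□□□□□□□□yxyx
Step 14: δ(t0, □) = (t0, □, L) → [t0]□□□□□□□□□□□□□□□yxyx
Step 15: δ(t0, □) = (t0, □, L) → [t0]□□□□□□□□□□□□□□□□yxyx
Step 16: δ(t0, □) = (t0, □, L) → [t0]□□□□□□□□□□□□□□□□□yxyx
Step 17: δ(t0, □) = (t0, □, L) → [t0]□□□□□□□□□□□□□□□□□□yxyx
Step 18: δ(t0, □) = (t0, □, L) → [t0]□□□□□□□□□□□□□□□□□□□yxyx
Step 19: δ(t0, □) = (t0, □, L) → [t0]□□□□□□□□□□□□□□□□□□□□yxyx
Step 20: δ(t0, □) = (t0, □, L) → [t0]□□□□□□□□□□□□□□□□□□□□□yxyx
Step 21: δ(t0, □) = (t0, □, L) → [t0]□□□□□□□□□□□□□□□□□□□□□□yxyx
Step 22: δ(t0, □) = (t0, □, L) → [t0]□□□□□□□□□□□□□□□□□□□□□□□yxyx
Step 23: δ(t0, □) = (t0, □, L) → [t0]□□□□□□□□□□□□□□□□□□□□□□□□yxyx
Step 24: δ(t0, □) = (t0, □, L) → [t0]□□□□□□□□□□□□□□□□□□□□□□□□□yxyx
Step 25: δ(t0, □) = (t0, □, L) → [t0]□□□□□□□□□□□□□□□□□□□□□□□□□□yxyx
Step 26: δ(t0, □) = (t0, □, L) → [t0]□□□□□□□□□□□□□□□□□□□□□□□□□□□yxyx
Step 27: δ(t0, □) = (t0, □, L) → [t0]□□□□□□□□□□□□□□□□□□□□□□□□□□□□yxyx
Step 28: δ(t0, □) = (t0, □, L) → [t0]□□□□□□□□□□□□□□□□□□□□□□□□□□□□□yxyx
Step 29: δ(t0, □) = (t0, □, L) → [t0]□□□□□□□□□□□□□□□□□□□□□□□□□□□□□□yxyx
Step 30: δ(t0, □) = (t0, □, L) → [t0]□□□□□□□□□□□□□□□□□□□□□□□□□□□□□□□yxyx

The machine has not reached a halting state after 30 steps.
The machine did not halt within the 30-step bound.

Answer: No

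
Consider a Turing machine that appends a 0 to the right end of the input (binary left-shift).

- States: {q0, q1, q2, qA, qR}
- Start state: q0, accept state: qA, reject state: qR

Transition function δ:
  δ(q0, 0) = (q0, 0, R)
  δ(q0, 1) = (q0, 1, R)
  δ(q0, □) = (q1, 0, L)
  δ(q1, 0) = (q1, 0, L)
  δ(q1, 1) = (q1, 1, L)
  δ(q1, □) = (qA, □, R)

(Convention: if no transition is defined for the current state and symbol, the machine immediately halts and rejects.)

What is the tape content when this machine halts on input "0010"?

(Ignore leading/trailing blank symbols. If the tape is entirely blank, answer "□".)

Execution trace:
Initial: [q0]0010
Step 1: δ(q0, 0) = (q0, 0, R) → 0[q0]010
Step 2: δ(q0, 0) = (q0, 0, R) → 00[q0]10
Step 3: δ(q0, 1) = (q0, 1, R) → 001[q0]0
Step 4: δ(q0, 0) = (q0, 0, R) → 0010[q0]□
Step 5: δ(q0, □) = (q1, 0, L) → 001[q1]00
Step 6: δ(q1, 0) = (q1, 0, L) → 00[q1]100
Step 7: δ(q1, 1) = (q1, 1, L) → 0[q1]0100
Step 8: δ(q1, 0) = (q1, 0, L) → [q1]00100
Step 9: δ(q1, 0) = (q1, 0, L) → [q1]□00100
Step 10: δ(q1, □) = (qA, □, R) → □[qA]00100

The machine reaches the accept state qA and halts.

Final tape (ignoring leading/trailing blanks): 00100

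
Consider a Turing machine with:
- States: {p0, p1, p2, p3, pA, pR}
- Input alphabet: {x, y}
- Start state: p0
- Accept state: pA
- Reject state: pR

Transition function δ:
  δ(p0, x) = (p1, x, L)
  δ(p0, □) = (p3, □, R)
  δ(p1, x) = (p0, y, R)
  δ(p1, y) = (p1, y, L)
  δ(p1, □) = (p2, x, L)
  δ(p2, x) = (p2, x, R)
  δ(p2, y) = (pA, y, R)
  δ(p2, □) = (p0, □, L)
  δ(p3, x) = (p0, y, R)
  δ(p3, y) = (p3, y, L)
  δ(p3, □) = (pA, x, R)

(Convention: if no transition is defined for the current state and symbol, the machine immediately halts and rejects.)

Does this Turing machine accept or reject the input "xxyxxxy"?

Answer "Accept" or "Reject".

Execution trace:
Initial: [p0]xxyxxxy
Step 1: δ(p0, x) = (p1, x, L) → [p1]□xxyxxxy
Step 2: δ(p1, □) = (p2, x, L) → [p2]□xxxyxxxy
Step 3: δ(p2, □) = (p0, □, L) → [p0]□□xxxyxxxy
Step 4: δ(p0, □) = (p3, □, R) → □[p3]□xxxyxxxy
Step 5: δ(p3, □) = (pA, x, R) → □x[pA]xxxyxxxy

The machine reaches the accept state pA and halts.

Answer: Accept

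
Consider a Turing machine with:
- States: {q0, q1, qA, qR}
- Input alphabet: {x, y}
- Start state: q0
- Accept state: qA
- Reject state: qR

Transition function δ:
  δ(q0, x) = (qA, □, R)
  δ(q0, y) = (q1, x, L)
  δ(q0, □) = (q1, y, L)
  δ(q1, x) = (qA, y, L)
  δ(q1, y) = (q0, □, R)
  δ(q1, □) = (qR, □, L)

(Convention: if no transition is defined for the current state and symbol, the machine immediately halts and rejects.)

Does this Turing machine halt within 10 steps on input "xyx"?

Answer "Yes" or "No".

Execution trace:
Initial: [q0]xyx
Step 1: δ(q0, x) = (qA, □, R) → □[qA]yx

The machine reaches the accept state qA and halts.
The machine halted after 1 step (within the 10-step bound).

Answer: Yes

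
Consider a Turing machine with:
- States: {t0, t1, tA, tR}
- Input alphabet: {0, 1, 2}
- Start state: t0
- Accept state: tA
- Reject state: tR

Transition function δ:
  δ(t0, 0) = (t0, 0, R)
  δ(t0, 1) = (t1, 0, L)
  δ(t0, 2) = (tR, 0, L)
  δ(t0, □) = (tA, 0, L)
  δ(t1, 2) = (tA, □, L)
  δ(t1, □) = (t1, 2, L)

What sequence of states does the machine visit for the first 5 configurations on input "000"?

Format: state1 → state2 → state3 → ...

Execution trace:
Initial: [t0]000
Step 1: δ(t0, 0) = (t0, 0, R) → 0[t0]00
Step 2: δ(t0, 0) = (t0, 0, R) → 00[t0]0
Step 3: δ(t0, 0) = (t0, 0, R) → 000[t0]□
Step 4: δ(t0, □) = (tA, 0, L) → 00[tA]00

The machine reaches the accept state tA and halts.

State sequence: t0 → t0 → t0 → t0 → tA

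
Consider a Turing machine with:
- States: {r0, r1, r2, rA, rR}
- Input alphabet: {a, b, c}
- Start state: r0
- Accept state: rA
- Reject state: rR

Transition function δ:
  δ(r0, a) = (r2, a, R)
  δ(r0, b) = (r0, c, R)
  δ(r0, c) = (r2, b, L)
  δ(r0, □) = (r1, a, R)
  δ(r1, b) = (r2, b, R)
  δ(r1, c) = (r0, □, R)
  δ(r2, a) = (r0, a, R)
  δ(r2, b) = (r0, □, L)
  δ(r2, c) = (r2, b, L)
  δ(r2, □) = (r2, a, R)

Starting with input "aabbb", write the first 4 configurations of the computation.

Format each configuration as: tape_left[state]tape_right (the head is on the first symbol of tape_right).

Transitions applied:
Step 1: δ(r0, a) = (r2, a, R)
Step 2: δ(r2, a) = (r0, a, R)
Step 3: δ(r0, b) = (r0, c, R)

The first 4 configurations are:
[r0]aabbb ⊢ a[r2]abbb ⊢ aa[r0]bbb ⊢ aac[r0]bb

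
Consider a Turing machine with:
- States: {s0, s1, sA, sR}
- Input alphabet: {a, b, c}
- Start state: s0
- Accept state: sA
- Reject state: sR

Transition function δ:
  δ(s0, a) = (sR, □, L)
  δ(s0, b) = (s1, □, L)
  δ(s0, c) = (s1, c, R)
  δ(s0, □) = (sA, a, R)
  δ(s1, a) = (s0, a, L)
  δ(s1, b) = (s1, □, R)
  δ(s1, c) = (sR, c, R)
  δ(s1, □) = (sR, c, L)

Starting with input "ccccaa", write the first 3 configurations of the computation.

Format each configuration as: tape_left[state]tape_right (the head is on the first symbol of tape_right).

Transitions applied:
Step 1: δ(s0, c) = (s1, c, R)
Step 2: δ(s1, c) = (sR, c, R)

The first 3 configurations are:
[s0]ccccaa ⊢ c[s1]cccaa ⊢ cc[sR]ccaa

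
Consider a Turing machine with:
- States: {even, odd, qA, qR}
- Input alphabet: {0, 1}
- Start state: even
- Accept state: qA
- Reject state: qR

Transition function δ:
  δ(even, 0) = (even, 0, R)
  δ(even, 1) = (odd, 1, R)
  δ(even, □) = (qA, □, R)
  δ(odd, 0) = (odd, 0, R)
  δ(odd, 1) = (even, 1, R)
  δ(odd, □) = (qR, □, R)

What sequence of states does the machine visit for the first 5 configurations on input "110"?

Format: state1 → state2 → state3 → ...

Execution trace:
Initial: [even]110
Step 1: δ(even, 1) = (odd, 1, R) → 1[odd]10
Step 2: δ(odd, 1) = (even, 1, R) → 11[even]0
Step 3: δ(even, 0) = (even, 0, R) → 110[even]□
Step 4: δ(even, □) = (qA, □, R) → 110□[qA]□

The machine reaches the accept state qA and halts.

State sequence: even → odd → even → even → qA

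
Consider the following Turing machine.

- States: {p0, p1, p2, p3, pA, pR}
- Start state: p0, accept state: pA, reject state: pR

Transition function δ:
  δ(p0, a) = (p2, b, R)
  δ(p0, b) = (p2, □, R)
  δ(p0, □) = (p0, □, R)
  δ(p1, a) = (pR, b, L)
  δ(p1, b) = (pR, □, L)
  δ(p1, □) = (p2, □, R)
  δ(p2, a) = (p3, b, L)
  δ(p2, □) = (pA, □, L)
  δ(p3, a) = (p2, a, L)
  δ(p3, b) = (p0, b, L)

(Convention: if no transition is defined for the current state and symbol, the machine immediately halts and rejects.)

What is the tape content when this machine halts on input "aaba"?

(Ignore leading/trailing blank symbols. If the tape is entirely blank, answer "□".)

Execution trace:
Initial: [p0]aaba
Step 1: δ(p0, a) = (p2, b, R) → b[p2]aba
Step 2: δ(p2, a) = (p3, b, L) → [p3]bbba
Step 3: δ(p3, b) = (p0, b, L) → [p0]□bbba
Step 4: δ(p0, □) = (p0, □, R) → □[p0]bbba
Step 5: δ(p0, b) = (p2, □, R) → □□[p2]bba

No transition is defined for δ(p2, b). By convention the machine halts and rejects.

Final tape (ignoring leading/trailing blanks): bba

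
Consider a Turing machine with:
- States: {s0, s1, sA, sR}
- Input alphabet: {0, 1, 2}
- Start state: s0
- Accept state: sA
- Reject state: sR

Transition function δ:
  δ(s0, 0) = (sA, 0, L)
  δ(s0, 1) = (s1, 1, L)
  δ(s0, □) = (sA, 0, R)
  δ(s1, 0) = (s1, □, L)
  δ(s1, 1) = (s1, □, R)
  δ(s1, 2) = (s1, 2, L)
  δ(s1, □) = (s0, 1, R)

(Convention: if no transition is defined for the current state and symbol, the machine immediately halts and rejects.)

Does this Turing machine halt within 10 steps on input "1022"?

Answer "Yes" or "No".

Execution trace:
Initial: [s0]1022
Step 1: δ(s0, 1) = (s1, 1, L) → [s1]□1022
Step 2: δ(s1, □) = (s0, 1, R) → 1[s0]1022
Step 3: δ(s0, 1) = (s1, 1, L) → [s1]11022
Step 4: δ(s1, 1) = (s1, □, R) → □[s1]1022
Step 5: δ(s1, 1) = (s1, □, R) → □□[s1]022
Step 6: δ(s1, 0) = (s1, □, L) → □[s1]□□22
Step 7: δ(s1, □) = (s0, 1, R) → □1[s0]□22
Step 8: δ(s0, □) = (sA, 0, R) → □10[sA]22

The machine reaches the accept state sA and halts.
The machine halted after 8 steps (within the 10-step bound).

Answer: Yes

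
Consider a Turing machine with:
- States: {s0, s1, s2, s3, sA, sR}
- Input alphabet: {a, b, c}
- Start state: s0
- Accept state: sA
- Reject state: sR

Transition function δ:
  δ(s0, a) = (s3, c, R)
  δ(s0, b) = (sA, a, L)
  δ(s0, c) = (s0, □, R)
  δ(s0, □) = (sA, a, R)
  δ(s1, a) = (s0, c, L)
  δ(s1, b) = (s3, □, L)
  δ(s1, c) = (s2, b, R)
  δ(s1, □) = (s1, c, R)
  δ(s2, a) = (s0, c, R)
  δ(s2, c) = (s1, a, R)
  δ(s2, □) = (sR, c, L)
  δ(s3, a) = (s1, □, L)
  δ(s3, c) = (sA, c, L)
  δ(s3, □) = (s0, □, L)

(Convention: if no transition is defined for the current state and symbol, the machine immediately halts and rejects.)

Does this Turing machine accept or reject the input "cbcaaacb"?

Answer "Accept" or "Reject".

Execution trace:
Initial: [s0]cbcaaacb
Step 1: δ(s0, c) = (s0, □, R) → □[s0]bcaaacb
Step 2: δ(s0, b) = (sA, a, L) → [sA]□acaaacb

The machine reaches the accept state sA and halts.

Answer: Accept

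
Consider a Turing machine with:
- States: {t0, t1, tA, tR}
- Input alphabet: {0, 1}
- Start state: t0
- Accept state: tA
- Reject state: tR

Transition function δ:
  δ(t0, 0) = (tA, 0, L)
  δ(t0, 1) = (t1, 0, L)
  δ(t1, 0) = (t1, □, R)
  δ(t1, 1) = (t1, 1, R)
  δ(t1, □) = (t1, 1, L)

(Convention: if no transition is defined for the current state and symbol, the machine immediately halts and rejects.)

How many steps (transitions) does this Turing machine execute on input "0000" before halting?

Execution trace:
Initial: [t0]0000
Step 1: δ(t0, 0) = (tA, 0, L) → [tA]□0000

The machine reaches the accept state tA and halts.

The machine executed 1 step before halting.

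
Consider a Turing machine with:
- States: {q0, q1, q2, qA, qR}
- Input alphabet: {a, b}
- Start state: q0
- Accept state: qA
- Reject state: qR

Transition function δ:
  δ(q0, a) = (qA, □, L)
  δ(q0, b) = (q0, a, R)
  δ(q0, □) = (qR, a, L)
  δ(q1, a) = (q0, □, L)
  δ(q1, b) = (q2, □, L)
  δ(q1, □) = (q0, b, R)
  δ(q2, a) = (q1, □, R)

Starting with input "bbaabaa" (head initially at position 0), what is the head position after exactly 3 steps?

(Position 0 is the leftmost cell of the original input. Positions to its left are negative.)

Execution trace (head position shown):
Step 0: [q0]bbaabaa  (head at position 0)
Step 1: move right → a[q0]baabaa  (head at position 1)
Step 2: move right → aa[q0]aabaa  (head at position 2)
Step 3: move left → a[qA]a□abaa  (head at position 1)

After 3 steps, the head is at position 1.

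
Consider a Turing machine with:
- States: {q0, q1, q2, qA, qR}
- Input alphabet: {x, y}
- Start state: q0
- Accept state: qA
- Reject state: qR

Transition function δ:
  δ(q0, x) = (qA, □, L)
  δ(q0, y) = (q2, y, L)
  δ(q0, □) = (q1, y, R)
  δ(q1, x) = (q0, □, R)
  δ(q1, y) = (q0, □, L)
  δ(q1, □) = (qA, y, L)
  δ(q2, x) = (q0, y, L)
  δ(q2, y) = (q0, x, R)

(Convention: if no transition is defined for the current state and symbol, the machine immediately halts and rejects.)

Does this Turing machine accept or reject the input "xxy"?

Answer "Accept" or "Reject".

Execution trace:
Initial: [q0]xxy
Step 1: δ(q0, x) = (qA, □, L) → [qA]□□xy

The machine reaches the accept state qA and halts.

Answer: Accept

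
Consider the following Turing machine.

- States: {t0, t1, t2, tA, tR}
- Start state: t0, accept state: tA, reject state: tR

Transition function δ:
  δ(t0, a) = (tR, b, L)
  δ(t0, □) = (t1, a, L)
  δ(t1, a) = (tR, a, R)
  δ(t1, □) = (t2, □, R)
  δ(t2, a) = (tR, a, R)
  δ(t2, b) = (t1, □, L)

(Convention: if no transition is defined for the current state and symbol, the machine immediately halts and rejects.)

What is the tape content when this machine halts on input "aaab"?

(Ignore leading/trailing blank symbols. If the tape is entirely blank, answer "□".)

Execution trace:
Initial: [t0]aaab
Step 1: δ(t0, a) = (tR, b, L) → [tR]□baab

The machine reaches the reject state tR and halts.

Final tape (ignoring leading/trailing blanks): baab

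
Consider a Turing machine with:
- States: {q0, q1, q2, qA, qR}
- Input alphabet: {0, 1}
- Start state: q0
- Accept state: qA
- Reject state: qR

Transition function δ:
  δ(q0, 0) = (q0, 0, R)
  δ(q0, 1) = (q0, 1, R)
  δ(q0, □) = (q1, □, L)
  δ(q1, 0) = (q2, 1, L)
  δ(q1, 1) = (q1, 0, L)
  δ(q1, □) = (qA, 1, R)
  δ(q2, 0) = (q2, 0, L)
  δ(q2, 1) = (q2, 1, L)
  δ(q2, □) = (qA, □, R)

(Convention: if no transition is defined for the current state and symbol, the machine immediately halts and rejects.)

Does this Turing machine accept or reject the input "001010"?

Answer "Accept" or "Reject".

Execution trace:
Initial: [q0]001010
Step 1: δ(q0, 0) = (q0, 0, R) → 0[q0]01010
Step 2: δ(q0, 0) = (q0, 0, R) → 00[q0]1010
Step 3: δ(q0, 1) = (q0, 1, R) → 001[q0]010
Step 4: δ(q0, 0) = (q0, 0, R) → 0010[q0]10
Step 5: δ(q0, 1) = (q0, 1, R) → 00101[q0]0
Step 6: δ(q0, 0) = (q0, 0, R) → 001010[q0]□
Step 7: δ(q0, □) = (q1, □, L) → 00101[q1]0□
Step 8: δ(q1, 0) = (q2, 1, L) → 0010[q2]11□
Step 9: δ(q2, 1) = (q2, 1, L) → 001[q2]011□
Step 10: δ(q2, 0) = (q2, 0, L) → 00[q2]1011□
Step 11: δ(q2, 1) = (q2, 1, L) → 0[q2]01011□
Step 12: δ(q2, 0) = (q2, 0, L) → [q2]001011□
Step 13: δ(q2, 0) = (q2, 0, L) → [q2]□001011□
Step 14: δ(q2, □) = (qA, □, R) → □[qA]001011□

The machine reaches the accept state qA and halts.

Answer: Accept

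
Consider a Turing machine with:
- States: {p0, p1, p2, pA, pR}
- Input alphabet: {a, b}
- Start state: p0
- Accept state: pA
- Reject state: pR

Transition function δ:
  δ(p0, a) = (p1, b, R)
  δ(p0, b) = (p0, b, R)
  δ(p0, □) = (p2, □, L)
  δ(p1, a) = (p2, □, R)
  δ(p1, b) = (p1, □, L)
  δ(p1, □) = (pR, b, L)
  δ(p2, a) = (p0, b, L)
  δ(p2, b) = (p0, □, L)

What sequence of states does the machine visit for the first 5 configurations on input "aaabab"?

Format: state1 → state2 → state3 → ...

Execution trace:
Initial: [p0]aaabab
Step 1: δ(p0, a) = (p1, b, R) → b[p1]aabab
Step 2: δ(p1, a) = (p2, □, R) → b□[p2]abab
Step 3: δ(p2, a) = (p0, b, L) → b[p0]□bbab
Step 4: δ(p0, □) = (p2, □, L) → [p2]b□bbab

State sequence: p0 → p1 → p2 → p0 → p2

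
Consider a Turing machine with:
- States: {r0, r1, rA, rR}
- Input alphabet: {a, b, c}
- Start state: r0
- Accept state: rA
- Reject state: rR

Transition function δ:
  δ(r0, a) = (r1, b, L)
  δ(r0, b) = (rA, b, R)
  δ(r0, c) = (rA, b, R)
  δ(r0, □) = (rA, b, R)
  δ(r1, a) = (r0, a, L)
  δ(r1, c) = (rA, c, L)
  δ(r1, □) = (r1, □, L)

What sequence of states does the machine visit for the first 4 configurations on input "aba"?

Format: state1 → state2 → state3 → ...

Execution trace:
Initial: [r0]aba
Step 1: δ(r0, a) = (r1, b, L) → [r1]□bba
Step 2: δ(r1, □) = (r1, □, L) → [r1]□□bba
Step 3: δ(r1, □) = (r1, □, L) → [r1]□□□bba

State sequence: r0 → r1 → r1 → r1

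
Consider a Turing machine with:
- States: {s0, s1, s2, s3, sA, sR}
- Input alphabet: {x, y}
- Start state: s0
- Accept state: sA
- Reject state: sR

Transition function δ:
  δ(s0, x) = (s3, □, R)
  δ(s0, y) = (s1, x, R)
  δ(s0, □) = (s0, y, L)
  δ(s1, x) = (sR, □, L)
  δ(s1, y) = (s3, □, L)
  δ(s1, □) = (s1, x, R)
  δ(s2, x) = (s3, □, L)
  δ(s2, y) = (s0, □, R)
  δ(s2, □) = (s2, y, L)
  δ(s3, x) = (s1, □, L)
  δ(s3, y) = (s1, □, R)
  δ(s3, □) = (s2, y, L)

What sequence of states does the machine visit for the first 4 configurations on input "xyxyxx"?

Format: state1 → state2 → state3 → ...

Execution trace:
Initial: [s0]xyxyxx
Step 1: δ(s0, x) = (s3, □, R) → □[s3]yxyxx
Step 2: δ(s3, y) = (s1, □, R) → □□[s1]xyxx
Step 3: δ(s1, x) = (sR, □, L) → □[sR]□□yxx

The machine reaches the reject state sR and halts.

State sequence: s0 → s3 → s1 → sR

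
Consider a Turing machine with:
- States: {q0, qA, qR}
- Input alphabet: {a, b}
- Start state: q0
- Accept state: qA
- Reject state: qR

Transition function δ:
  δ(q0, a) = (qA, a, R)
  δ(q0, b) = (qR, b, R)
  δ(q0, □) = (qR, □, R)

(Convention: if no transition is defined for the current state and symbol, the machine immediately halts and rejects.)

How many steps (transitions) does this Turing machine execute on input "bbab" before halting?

Execution trace:
Initial: [q0]bbab
Step 1: δ(q0, b) = (qR, b, R) → b[qR]bab

The machine reaches the reject state qR and halts.

The machine executed 1 step before halting.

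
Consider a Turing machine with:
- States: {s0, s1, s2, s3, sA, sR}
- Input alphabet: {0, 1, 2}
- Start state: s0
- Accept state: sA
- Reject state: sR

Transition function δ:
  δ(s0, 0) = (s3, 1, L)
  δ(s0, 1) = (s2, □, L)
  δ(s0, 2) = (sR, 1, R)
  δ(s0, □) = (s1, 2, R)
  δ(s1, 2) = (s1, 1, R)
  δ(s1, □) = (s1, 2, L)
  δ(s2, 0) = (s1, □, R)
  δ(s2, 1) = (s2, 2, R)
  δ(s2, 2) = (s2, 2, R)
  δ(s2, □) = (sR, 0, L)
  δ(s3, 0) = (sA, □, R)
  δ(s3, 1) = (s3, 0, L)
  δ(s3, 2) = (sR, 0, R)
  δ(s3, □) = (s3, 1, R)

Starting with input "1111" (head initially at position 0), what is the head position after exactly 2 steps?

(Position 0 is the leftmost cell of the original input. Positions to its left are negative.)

Execution trace (head position shown):
Step 0: [s0]1111  (head at position 0)
Step 1: move left → [s2]□□111  (head at position -1)
Step 2: move left → [sR]□0□111  (head at position -2)

After 2 steps, the head is at position -2.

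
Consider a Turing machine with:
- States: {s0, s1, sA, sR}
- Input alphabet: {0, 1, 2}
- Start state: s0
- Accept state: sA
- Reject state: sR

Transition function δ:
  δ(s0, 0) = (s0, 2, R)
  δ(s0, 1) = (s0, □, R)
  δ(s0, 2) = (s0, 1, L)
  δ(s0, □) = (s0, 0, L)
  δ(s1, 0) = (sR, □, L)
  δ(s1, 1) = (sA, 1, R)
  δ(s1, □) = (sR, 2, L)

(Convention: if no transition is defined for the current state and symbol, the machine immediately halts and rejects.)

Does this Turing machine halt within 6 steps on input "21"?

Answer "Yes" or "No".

Execution trace:
Initial: [s0]21
Step 1: δ(s0, 2) = (s0, 1, L) → [s0]□11
Step 2: δ(s0, □) = (s0, 0, L) → [s0]□011
Step 3: δ(s0, □) = (s0, 0, L) → [s0]□0011
Step 4: δ(s0, □) = (s0, 0, L) → [s0]□00011
Step 5: δ(s0, □) = (s0, 0, L) → [s0]□000011
Step 6: δ(s0, □) = (s0, 0, L) → [s0]□0000011

The machine has not reached a halting state after 6 steps.
The machine did not halt within the 6-step bound.

Answer: No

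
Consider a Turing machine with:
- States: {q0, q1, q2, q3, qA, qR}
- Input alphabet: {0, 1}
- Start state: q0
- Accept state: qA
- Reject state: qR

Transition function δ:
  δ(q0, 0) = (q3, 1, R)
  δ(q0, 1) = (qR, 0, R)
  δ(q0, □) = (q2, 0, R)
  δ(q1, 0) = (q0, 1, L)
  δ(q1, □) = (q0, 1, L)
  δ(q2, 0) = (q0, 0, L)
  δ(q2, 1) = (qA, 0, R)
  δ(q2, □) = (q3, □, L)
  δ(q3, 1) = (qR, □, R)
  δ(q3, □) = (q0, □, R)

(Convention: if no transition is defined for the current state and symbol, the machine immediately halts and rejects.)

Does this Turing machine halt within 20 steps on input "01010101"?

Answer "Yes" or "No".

Execution trace:
Initial: [q0]01010101
Step 1: δ(q0, 0) = (q3, 1, R) → 1[q3]1010101
Step 2: δ(q3, 1) = (qR, □, R) → 1□[qR]010101

The machine reaches the reject state qR and halts.
The machine halted after 2 steps (within the 20-step bound).

Answer: Yes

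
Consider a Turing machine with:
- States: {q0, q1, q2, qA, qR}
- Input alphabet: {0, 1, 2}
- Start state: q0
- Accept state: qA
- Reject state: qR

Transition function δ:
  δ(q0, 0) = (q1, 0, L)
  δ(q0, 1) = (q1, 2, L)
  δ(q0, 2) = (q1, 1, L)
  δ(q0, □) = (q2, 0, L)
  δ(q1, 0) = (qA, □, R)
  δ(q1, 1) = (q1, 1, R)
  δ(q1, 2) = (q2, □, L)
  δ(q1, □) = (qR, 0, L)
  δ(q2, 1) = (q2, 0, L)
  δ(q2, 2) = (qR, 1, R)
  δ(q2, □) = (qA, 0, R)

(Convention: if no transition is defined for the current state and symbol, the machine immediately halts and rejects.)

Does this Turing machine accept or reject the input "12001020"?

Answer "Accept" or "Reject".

Execution trace:
Initial: [q0]12001020
Step 1: δ(q0, 1) = (q1, 2, L) → [q1]□22001020
Step 2: δ(q1, □) = (qR, 0, L) → [qR]□022001020

The machine reaches the reject state qR and halts.

Answer: Reject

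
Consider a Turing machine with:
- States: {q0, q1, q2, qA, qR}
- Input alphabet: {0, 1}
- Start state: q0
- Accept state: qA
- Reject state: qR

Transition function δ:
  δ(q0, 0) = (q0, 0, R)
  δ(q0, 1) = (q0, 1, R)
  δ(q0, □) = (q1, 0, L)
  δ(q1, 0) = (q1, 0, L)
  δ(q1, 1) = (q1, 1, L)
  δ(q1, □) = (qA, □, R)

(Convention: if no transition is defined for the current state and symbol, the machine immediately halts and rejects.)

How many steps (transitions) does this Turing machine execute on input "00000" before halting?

Execution trace:
Initial: [q0]00000
Step 1: δ(q0, 0) = (q0, 0, R) → 0[q0]0000
Step 2: δ(q0, 0) = (q0, 0, R) → 00[q0]000
Step 3: δ(q0, 0) = (q0, 0, R) → 000[q0]00
Step 4: δ(q0, 0) = (q0, 0, R) → 0000[q0]0
Step 5: δ(q0, 0) = (q0, 0, R) → 00000[q0]□
Step 6: δ(q0, □) = (q1, 0, L) → 0000[q1]00
Step 7: δ(q1, 0) = (q1, 0, L) → 000[q1]000
Step 8: δ(q1, 0) = (q1, 0, L) → 00[q1]0000
Step 9: δ(q1, 0) = (q1, 0, L) → 0[q1]00000
Step 10: δ(q1, 0) = (q1, 0, L) → [q1]000000
Step 11: δ(q1, 0) = (q1, 0, L) → [q1]□000000
Step 12: δ(q1, □) = (qA, □, R) → □[qA]000000

The machine reaches the accept state qA and halts.

The machine executed 12 steps before halting.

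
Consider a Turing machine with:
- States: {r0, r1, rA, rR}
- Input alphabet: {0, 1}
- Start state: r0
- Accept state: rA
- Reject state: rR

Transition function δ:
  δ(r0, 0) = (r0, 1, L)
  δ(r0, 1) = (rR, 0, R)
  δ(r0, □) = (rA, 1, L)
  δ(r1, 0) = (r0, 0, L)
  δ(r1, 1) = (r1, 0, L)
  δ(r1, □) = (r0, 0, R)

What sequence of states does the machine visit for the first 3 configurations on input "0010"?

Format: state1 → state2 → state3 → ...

Execution trace:
Initial: [r0]0010
Step 1: δ(r0, 0) = (r0, 1, L) → [r0]□1010
Step 2: δ(r0, □) = (rA, 1, L) → [rA]□11010

The machine reaches the accept state rA and halts.

State sequence: r0 → r0 → rA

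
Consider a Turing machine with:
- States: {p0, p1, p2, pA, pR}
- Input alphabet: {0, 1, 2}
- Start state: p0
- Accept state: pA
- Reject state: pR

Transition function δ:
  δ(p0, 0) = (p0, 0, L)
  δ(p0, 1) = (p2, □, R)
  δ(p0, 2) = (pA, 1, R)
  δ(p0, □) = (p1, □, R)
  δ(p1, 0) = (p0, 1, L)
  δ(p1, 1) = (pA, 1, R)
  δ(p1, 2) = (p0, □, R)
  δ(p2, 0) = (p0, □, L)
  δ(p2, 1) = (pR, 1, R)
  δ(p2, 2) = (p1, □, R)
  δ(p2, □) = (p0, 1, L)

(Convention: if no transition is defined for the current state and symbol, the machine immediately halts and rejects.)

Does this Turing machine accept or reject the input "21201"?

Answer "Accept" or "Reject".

Execution trace:
Initial: [p0]21201
Step 1: δ(p0, 2) = (pA, 1, R) → 1[pA]1201

The machine reaches the accept state pA and halts.

Answer: Accept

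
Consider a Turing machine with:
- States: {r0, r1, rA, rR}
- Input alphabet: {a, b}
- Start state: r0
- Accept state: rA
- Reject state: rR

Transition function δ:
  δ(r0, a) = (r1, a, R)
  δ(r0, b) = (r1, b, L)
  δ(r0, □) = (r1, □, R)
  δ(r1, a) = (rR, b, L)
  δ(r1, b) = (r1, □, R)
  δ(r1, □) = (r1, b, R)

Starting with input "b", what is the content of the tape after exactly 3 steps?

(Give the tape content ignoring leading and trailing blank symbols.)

Execution trace:
Initial: [r0]b
Step 1: δ(r0, b) = (r1, b, L) → [r1]□b
Step 2: δ(r1, □) = (r1, b, R) → b[r1]b
Step 3: δ(r1, b) = (r1, □, R) → b□[r1]□

After 3 steps, the tape (ignoring leading/trailing blanks) is: b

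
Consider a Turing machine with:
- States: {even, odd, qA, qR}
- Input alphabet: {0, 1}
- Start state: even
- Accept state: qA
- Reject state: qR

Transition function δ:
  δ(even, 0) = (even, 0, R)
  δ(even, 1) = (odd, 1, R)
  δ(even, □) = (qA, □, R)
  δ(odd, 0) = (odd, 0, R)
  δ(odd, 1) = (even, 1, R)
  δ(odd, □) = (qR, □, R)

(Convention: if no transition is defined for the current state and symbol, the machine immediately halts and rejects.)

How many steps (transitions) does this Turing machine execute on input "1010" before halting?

Execution trace:
Initial: [even]1010
Step 1: δ(even, 1) = (odd, 1, R) → 1[odd]010
Step 2: δ(odd, 0) = (odd, 0, R) → 10[odd]10
Step 3: δ(odd, 1) = (even, 1, R) → 101[even]0
Step 4: δ(even, 0) = (even, 0, R) → 1010[even]□
Step 5: δ(even, □) = (qA, □, R) → 1010□[qA]□

The machine reaches the accept state qA and halts.

The machine executed 5 steps before halting.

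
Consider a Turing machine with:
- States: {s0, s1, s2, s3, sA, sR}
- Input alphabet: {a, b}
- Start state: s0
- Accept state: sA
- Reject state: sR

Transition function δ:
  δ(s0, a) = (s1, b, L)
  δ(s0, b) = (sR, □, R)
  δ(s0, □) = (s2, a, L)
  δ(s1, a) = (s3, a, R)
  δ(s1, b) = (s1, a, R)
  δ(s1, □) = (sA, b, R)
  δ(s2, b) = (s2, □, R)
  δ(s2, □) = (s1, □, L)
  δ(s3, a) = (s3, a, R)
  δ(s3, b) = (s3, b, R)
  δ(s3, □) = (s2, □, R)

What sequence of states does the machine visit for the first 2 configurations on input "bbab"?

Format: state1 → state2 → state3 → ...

Execution trace:
Initial: [s0]bbab
Step 1: δ(s0, b) = (sR, □, R) → □[sR]bab

The machine reaches the reject state sR and halts.

State sequence: s0 → sR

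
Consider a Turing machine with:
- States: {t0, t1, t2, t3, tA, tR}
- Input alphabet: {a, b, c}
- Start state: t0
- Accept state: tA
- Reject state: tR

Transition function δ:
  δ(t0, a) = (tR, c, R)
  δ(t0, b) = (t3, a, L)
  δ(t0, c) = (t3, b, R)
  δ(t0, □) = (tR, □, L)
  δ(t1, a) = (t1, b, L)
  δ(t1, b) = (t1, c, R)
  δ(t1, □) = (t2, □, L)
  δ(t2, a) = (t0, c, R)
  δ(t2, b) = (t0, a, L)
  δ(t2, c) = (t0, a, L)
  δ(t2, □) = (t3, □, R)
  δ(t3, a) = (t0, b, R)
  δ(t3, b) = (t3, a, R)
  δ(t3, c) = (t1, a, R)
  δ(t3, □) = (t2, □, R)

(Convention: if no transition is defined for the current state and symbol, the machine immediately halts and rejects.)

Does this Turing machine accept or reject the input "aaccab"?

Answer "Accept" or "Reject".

Execution trace:
Initial: [t0]aaccab
Step 1: δ(t0, a) = (tR, c, R) → c[tR]accab

The machine reaches the reject state tR and halts.

Answer: Reject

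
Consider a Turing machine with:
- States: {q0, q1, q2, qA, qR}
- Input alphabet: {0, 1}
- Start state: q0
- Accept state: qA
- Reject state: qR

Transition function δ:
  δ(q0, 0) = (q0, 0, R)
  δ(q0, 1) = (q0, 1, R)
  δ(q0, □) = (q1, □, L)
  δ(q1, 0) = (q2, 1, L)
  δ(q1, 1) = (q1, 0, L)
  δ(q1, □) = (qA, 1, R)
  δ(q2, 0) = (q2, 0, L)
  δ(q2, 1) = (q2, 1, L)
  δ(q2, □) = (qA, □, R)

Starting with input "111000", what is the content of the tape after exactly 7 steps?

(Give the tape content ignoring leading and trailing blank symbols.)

Execution trace:
Initial: [q0]111000
Step 1: δ(q0, 1) = (q0, 1, R) → 1[q0]11000
Step 2: δ(q0, 1) = (q0, 1, R) → 11[q0]1000
Step 3: δ(q0, 1) = (q0, 1, R) → 111[q0]000
Step 4: δ(q0, 0) = (q0, 0, R) → 1110[q0]00
Step 5: δ(q0, 0) = (q0, 0, R) → 11100[q0]0
Step 6: δ(q0, 0) = (q0, 0, R) → 111000[q0]□
Step 7: δ(q0, □) = (q1, □, L) → 11100[q1]0□

After 7 steps, the tape (ignoring leading/trailing blanks) is: 111000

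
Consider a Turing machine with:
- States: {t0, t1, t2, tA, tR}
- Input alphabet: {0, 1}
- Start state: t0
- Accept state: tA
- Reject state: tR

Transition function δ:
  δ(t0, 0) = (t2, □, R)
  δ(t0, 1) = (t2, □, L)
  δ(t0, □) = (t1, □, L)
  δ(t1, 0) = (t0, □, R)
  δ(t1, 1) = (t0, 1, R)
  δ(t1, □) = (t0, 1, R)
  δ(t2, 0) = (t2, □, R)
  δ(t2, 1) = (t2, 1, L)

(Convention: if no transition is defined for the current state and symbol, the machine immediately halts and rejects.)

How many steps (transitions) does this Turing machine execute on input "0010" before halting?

Execution trace:
Initial: [t0]0010
Step 1: δ(t0, 0) = (t2, □, R) → □[t2]010
Step 2: δ(t2, 0) = (t2, □, R) → □□[t2]10
Step 3: δ(t2, 1) = (t2, 1, L) → □[t2]□10

No transition is defined for δ(t2, □). By convention the machine halts and rejects.

The machine executed 3 steps before halting.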